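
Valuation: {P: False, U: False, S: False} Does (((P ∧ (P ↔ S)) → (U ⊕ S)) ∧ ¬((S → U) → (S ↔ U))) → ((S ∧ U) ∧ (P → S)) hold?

P ↔ S = False ↔ False = True
P ∧ (P ↔ S) = False ∧ True = False
U ⊕ S = False ⊕ False = False
(P ∧ (P ↔ S)) → (U ⊕ S) = False → False = True
S → U = False → False = True
S ↔ U = False ↔ False = True
(S → U) → (S ↔ U) = True → True = True
¬((S → U) → (S ↔ U)) = ¬True = False
((P ∧ (P ↔ S)) → (U ⊕ S)) ∧ ¬((S → U) → (S ↔ U)) = True ∧ False = False
S ∧ U = False ∧ False = False
P → S = False → False = True
(S ∧ U) ∧ (P → S) = False ∧ True = False
(((P ∧ (P ↔ S)) → (U ⊕ S)) ∧ ¬((S → U) → (S ↔ U))) → ((S ∧ U) ∧ (P → S)) = False → False = True

True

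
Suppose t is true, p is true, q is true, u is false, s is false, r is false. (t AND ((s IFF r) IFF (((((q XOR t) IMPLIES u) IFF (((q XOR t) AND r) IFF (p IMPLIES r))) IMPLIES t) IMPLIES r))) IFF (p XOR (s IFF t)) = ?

F

Substituting t=T, p=T, q=T, u=F, s=F, r=F:
s IFF r = F IFF F = T
q XOR t = T XOR T = F
(q XOR t) IMPLIES u = F IMPLIES F = T
q XOR t = T XOR T = F
(q XOR t) AND r = F AND F = F
p IMPLIES r = T IMPLIES F = F
((q XOR t) AND r) IFF (p IMPLIES r) = F IFF F = T
((q XOR t) IMPLIES u) IFF (((q XOR t) AND r) IFF (p IMPLIES r)) = T IFF T = T
(((q XOR t) IMPLIES u) IFF (((q XOR t) AND r) IFF (p IMPLIES r))) IMPLIES t = T IMPLIES T = T
((((q XOR t) IMPLIES u) IFF (((q XOR t) AND r) IFF (p IMPLIES r))) IMPLIES t) IMPLIES r = T IMPLIES F = F
(s IFF r) IFF (((((q XOR t) IMPLIES u) IFF (((q XOR t) AND r) IFF (p IMPLIES r))) IMPLIES t) IMPLIES r) = T IFF F = F
t AND ((s IFF r) IFF (((((q XOR t) IMPLIES u) IFF (((q XOR t) AND r) IFF (p IMPLIES r))) IMPLIES t) IMPLIES r)) = T AND F = F
s IFF t = F IFF T = F
p XOR (s IFF t) = T XOR F = T
(t AND ((s IFF r) IFF (((((q XOR t) IMPLIES u) IFF (((q XOR t) AND r) IFF (p IMPLIES r))) IMPLIES t) IMPLIES r))) IFF (p XOR (s IFF t)) = F IFF T = F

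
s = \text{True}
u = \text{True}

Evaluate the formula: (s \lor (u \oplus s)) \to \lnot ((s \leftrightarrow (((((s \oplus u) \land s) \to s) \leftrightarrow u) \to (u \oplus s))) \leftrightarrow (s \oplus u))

u \oplus s = \text{True} \oplus \text{True} = \text{False}
s \lor (u \oplus s) = \text{True} \lor \text{False} = \text{True}
s \oplus u = \text{True} \oplus \text{True} = \text{False}
(s \oplus u) \land s = \text{False} \land \text{True} = \text{False}
((s \oplus u) \land s) \to s = \text{False} \to \text{True} = \text{True}
(((s \oplus u) \land s) \to s) \leftrightarrow u = \text{True} \leftrightarrow \text{True} = \text{True}
u \oplus s = \text{True} \oplus \text{True} = \text{False}
((((s \oplus u) \land s) \to s) \leftrightarrow u) \to (u \oplus s) = \text{True} \to \text{False} = \text{False}
s \leftrightarrow (((((s \oplus u) \land s) \to s) \leftrightarrow u) \to (u \oplus s)) = \text{True} \leftrightarrow \text{False} = \text{False}
s \oplus u = \text{True} \oplus \text{True} = \text{False}
(s \leftrightarrow (((((s \oplus u) \land s) \to s) \leftrightarrow u) \to (u \oplus s))) \leftrightarrow (s \oplus u) = \text{False} \leftrightarrow \text{False} = \text{True}
\lnot ((s \leftrightarrow (((((s \oplus u) \land s) \to s) \leftrightarrow u) \to (u \oplus s))) \leftrightarrow (s \oplus u)) = \lnot \text{True} = \text{False}
(s \lor (u \oplus s)) \to \lnot ((s \leftrightarrow (((((s \oplus u) \land s) \to s) \leftrightarrow u) \to (u \oplus s))) \leftrightarrow (s \oplus u)) = \text{True} \to \text{False} = \text{False}

\text{False}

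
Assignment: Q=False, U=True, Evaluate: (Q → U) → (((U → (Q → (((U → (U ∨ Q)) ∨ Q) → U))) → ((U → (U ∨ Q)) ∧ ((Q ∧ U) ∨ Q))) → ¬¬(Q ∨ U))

Q → U = False → True = True
U ∨ Q = True ∨ False = True
U → (U ∨ Q) = True → True = True
(U → (U ∨ Q)) ∨ Q = True ∨ False = True
((U → (U ∨ Q)) ∨ Q) → U = True → True = True
Q → (((U → (U ∨ Q)) ∨ Q) → U) = False → True = True
U → (Q → (((U → (U ∨ Q)) ∨ Q) → U)) = True → True = True
U ∨ Q = True ∨ False = True
U → (U ∨ Q) = True → True = True
Q ∧ U = False ∧ True = False
(Q ∧ U) ∨ Q = False ∨ False = False
(U → (U ∨ Q)) ∧ ((Q ∧ U) ∨ Q) = True ∧ False = False
(U → (Q → (((U → (U ∨ Q)) ∨ Q) → U))) → ((U → (U ∨ Q)) ∧ ((Q ∧ U) ∨ Q)) = True → False = False
Q ∨ U = False ∨ True = True
¬(Q ∨ U) = ¬True = False
¬¬(Q ∨ U) = ¬False = True
((U → (Q → (((U → (U ∨ Q)) ∨ Q) → U))) → ((U → (U ∨ Q)) ∧ ((Q ∧ U) ∨ Q))) → ¬¬(Q ∨ U) = False → True = True
(Q → U) → (((U → (Q → (((U → (U ∨ Q)) ∨ Q) → U))) → ((U → (U ∨ Q)) ∧ ((Q ∧ U) ∨ Q))) → ¬¬(Q ∨ U)) = True → True = True

True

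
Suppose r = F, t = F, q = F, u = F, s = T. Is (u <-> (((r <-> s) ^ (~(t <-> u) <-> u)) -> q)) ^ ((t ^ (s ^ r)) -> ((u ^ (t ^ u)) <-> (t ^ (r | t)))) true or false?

r <-> s = F <-> T = F
t <-> u = F <-> F = T
~(t <-> u) = ~T = F
~(t <-> u) <-> u = F <-> F = T
(r <-> s) ^ (~(t <-> u) <-> u) = F ^ T = T
((r <-> s) ^ (~(t <-> u) <-> u)) -> q = T -> F = F
u <-> (((r <-> s) ^ (~(t <-> u) <-> u)) -> q) = F <-> F = T
s ^ r = T ^ F = T
t ^ (s ^ r) = F ^ T = T
t ^ u = F ^ F = F
u ^ (t ^ u) = F ^ F = F
r | t = F | F = F
t ^ (r | t) = F ^ F = F
(u ^ (t ^ u)) <-> (t ^ (r | t)) = F <-> F = T
(t ^ (s ^ r)) -> ((u ^ (t ^ u)) <-> (t ^ (r | t))) = T -> T = T
(u <-> (((r <-> s) ^ (~(t <-> u) <-> u)) -> q)) ^ ((t ^ (s ^ r)) -> ((u ^ (t ^ u)) <-> (t ^ (r | t)))) = T ^ T = F

F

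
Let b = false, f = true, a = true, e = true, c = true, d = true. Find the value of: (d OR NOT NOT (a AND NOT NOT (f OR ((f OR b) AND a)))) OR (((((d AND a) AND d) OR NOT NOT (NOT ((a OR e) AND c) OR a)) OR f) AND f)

f OR b = true OR false = true
(f OR b) AND a = true AND true = true
f OR ((f OR b) AND a) = true OR true = true
NOT (f OR ((f OR b) AND a)) = NOT true = false
NOT NOT (f OR ((f OR b) AND a)) = NOT false = true
a AND NOT NOT (f OR ((f OR b) AND a)) = true AND true = true
NOT (a AND NOT NOT (f OR ((f OR b) AND a))) = NOT true = false
NOT NOT (a AND NOT NOT (f OR ((f OR b) AND a))) = NOT false = true
d OR NOT NOT (a AND NOT NOT (f OR ((f OR b) AND a))) = true OR true = true
d AND a = true AND true = true
(d AND a) AND d = true AND true = true
a OR e = true OR true = true
(a OR e) AND c = true AND true = true
NOT ((a OR e) AND c) = NOT true = false
NOT ((a OR e) AND c) OR a = false OR true = true
NOT (NOT ((a OR e) AND c) OR a) = NOT true = false
NOT NOT (NOT ((a OR e) AND c) OR a) = NOT false = true
((d AND a) AND d) OR NOT NOT (NOT ((a OR e) AND c) OR a) = true OR true = true
(((d AND a) AND d) OR NOT NOT (NOT ((a OR e) AND c) OR a)) OR f = true OR true = true
((((d AND a) AND d) OR NOT NOT (NOT ((a OR e) AND c) OR a)) OR f) AND f = true AND true = true
(d OR NOT NOT (a AND NOT NOT (f OR ((f OR b) AND a)))) OR (((((d AND a) AND d) OR NOT NOT (NOT ((a OR e) AND c) OR a)) OR f) AND f) = true OR true = true

true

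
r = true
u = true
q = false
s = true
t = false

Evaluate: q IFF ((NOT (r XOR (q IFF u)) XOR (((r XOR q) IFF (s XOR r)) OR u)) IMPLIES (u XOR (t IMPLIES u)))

Substituting r=true, u=true, q=false, s=true, t=false:
q IFF u = false IFF true = false
r XOR (q IFF u) = true XOR false = true
NOT (r XOR (q IFF u)) = NOT true = false
r XOR q = true XOR false = true
s XOR r = true XOR true = false
(r XOR q) IFF (s XOR r) = true IFF false = false
((r XOR q) IFF (s XOR r)) OR u = false OR true = true
NOT (r XOR (q IFF u)) XOR (((r XOR q) IFF (s XOR r)) OR u) = false XOR true = true
t IMPLIES u = false IMPLIES true = true
u XOR (t IMPLIES u) = true XOR true = false
(NOT (r XOR (q IFF u)) XOR (((r XOR q) IFF (s XOR r)) OR u)) IMPLIES (u XOR (t IMPLIES u)) = true IMPLIES false = false
q IFF ((NOT (r XOR (q IFF u)) XOR (((r XOR q) IFF (s XOR r)) OR u)) IMPLIES (u XOR (t IMPLIES u))) = false IFF false = true

true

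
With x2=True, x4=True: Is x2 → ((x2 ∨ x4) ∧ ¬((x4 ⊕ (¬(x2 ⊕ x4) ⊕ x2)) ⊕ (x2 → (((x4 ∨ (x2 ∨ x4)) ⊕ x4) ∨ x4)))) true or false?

Substituting x2=True, x4=True:
x2 ∨ x4 = True ∨ True = True
x2 ⊕ x4 = True ⊕ True = False
¬(x2 ⊕ x4) = ¬False = True
¬(x2 ⊕ x4) ⊕ x2 = True ⊕ True = False
x4 ⊕ (¬(x2 ⊕ x4) ⊕ x2) = True ⊕ False = True
x2 ∨ x4 = True ∨ True = True
x4 ∨ (x2 ∨ x4) = True ∨ True = True
(x4 ∨ (x2 ∨ x4)) ⊕ x4 = True ⊕ True = False
((x4 ∨ (x2 ∨ x4)) ⊕ x4) ∨ x4 = False ∨ True = True
x2 → (((x4 ∨ (x2 ∨ x4)) ⊕ x4) ∨ x4) = True → True = True
(x4 ⊕ (¬(x2 ⊕ x4) ⊕ x2)) ⊕ (x2 → (((x4 ∨ (x2 ∨ x4)) ⊕ x4) ∨ x4)) = True ⊕ True = False
¬((x4 ⊕ (¬(x2 ⊕ x4) ⊕ x2)) ⊕ (x2 → (((x4 ∨ (x2 ∨ x4)) ⊕ x4) ∨ x4))) = ¬False = True
(x2 ∨ x4) ∧ ¬((x4 ⊕ (¬(x2 ⊕ x4) ⊕ x2)) ⊕ (x2 → (((x4 ∨ (x2 ∨ x4)) ⊕ x4) ∨ x4))) = True ∧ True = True
x2 → ((x2 ∨ x4) ∧ ¬((x4 ⊕ (¬(x2 ⊕ x4) ⊕ x2)) ⊕ (x2 → (((x4 ∨ (x2 ∨ x4)) ⊕ x4) ∨ x4)))) = True → True = True

True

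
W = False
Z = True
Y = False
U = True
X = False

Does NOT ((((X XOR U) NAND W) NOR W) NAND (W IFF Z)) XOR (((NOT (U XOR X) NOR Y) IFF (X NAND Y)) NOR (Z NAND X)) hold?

Substituting W=False, Z=True, Y=False, U=True, X=False:
X XOR U = False XOR True = True
(X XOR U) NAND W = True NAND False = True
((X XOR U) NAND W) NOR W = True NOR False = False
W IFF Z = False IFF True = False
(((X XOR U) NAND W) NOR W) NAND (W IFF Z) = False NAND False = True
NOT ((((X XOR U) NAND W) NOR W) NAND (W IFF Z)) = NOT True = False
U XOR X = True XOR False = True
NOT (U XOR X) = NOT True = False
NOT (U XOR X) NOR Y = False NOR False = True
X NAND Y = False NAND False = True
(NOT (U XOR X) NOR Y) IFF (X NAND Y) = True IFF True = True
Z NAND X = True NAND False = True
((NOT (U XOR X) NOR Y) IFF (X NAND Y)) NOR (Z NAND X) = True NOR True = False
NOT ((((X XOR U) NAND W) NOR W) NAND (W IFF Z)) XOR (((NOT (U XOR X) NOR Y) IFF (X NAND Y)) NOR (Z NAND X)) = False XOR False = False

False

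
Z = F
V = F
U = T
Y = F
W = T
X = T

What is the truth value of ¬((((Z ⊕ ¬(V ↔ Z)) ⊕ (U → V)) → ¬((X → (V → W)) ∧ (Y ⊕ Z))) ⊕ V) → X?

V ↔ Z = F ↔ F = T
¬(V ↔ Z) = ¬T = F
Z ⊕ ¬(V ↔ Z) = F ⊕ F = F
U → V = T → F = F
(Z ⊕ ¬(V ↔ Z)) ⊕ (U → V) = F ⊕ F = F
V → W = F → T = T
X → (V → W) = T → T = T
Y ⊕ Z = F ⊕ F = F
(X → (V → W)) ∧ (Y ⊕ Z) = T ∧ F = F
¬((X → (V → W)) ∧ (Y ⊕ Z)) = ¬F = T
((Z ⊕ ¬(V ↔ Z)) ⊕ (U → V)) → ¬((X → (V → W)) ∧ (Y ⊕ Z)) = F → T = T
(((Z ⊕ ¬(V ↔ Z)) ⊕ (U → V)) → ¬((X → (V → W)) ∧ (Y ⊕ Z))) ⊕ V = T ⊕ F = T
¬((((Z ⊕ ¬(V ↔ Z)) ⊕ (U → V)) → ¬((X → (V → W)) ∧ (Y ⊕ Z))) ⊕ V) = ¬T = F
¬((((Z ⊕ ¬(V ↔ Z)) ⊕ (U → V)) → ¬((X → (V → W)) ∧ (Y ⊕ Z))) ⊕ V) → X = F → T = T

T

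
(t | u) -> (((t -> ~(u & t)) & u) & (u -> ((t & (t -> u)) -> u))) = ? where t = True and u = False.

t | u = True | False = True
u & t = False & True = False
~(u & t) = ~False = True
t -> ~(u & t) = True -> True = True
(t -> ~(u & t)) & u = True & False = False
t -> u = True -> False = False
t & (t -> u) = True & False = False
(t & (t -> u)) -> u = False -> False = True
u -> ((t & (t -> u)) -> u) = False -> True = True
((t -> ~(u & t)) & u) & (u -> ((t & (t -> u)) -> u)) = False & True = False
(t | u) -> (((t -> ~(u & t)) & u) & (u -> ((t & (t -> u)) -> u))) = True -> False = False

False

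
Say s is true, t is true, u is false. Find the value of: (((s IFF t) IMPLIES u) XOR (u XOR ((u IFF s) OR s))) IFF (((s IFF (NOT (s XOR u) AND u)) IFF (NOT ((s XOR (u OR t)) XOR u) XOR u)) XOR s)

true

s IFF t = true IFF true = true
(s IFF t) IMPLIES u = true IMPLIES false = false
u IFF s = false IFF true = false
(u IFF s) OR s = false OR true = true
u XOR ((u IFF s) OR s) = false XOR true = true
((s IFF t) IMPLIES u) XOR (u XOR ((u IFF s) OR s)) = false XOR true = true
s XOR u = true XOR false = true
NOT (s XOR u) = NOT true = false
NOT (s XOR u) AND u = false AND false = false
s IFF (NOT (s XOR u) AND u) = true IFF false = false
u OR t = false OR true = true
s XOR (u OR t) = true XOR true = false
(s XOR (u OR t)) XOR u = false XOR false = false
NOT ((s XOR (u OR t)) XOR u) = NOT false = true
NOT ((s XOR (u OR t)) XOR u) XOR u = true XOR false = true
(s IFF (NOT (s XOR u) AND u)) IFF (NOT ((s XOR (u OR t)) XOR u) XOR u) = false IFF true = false
((s IFF (NOT (s XOR u) AND u)) IFF (NOT ((s XOR (u OR t)) XOR u) XOR u)) XOR s = false XOR true = true
(((s IFF t) IMPLIES u) XOR (u XOR ((u IFF s) OR s))) IFF (((s IFF (NOT (s XOR u) AND u)) IFF (NOT ((s XOR (u OR t)) XOR u) XOR u)) XOR s) = true IFF true = true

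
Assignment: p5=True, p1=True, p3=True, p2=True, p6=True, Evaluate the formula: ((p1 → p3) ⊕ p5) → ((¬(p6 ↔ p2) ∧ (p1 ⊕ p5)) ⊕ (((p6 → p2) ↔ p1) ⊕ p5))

p1 → p3 = True → True = True
(p1 → p3) ⊕ p5 = True ⊕ True = False
p6 ↔ p2 = True ↔ True = True
¬(p6 ↔ p2) = ¬True = False
p1 ⊕ p5 = True ⊕ True = False
¬(p6 ↔ p2) ∧ (p1 ⊕ p5) = False ∧ False = False
p6 → p2 = True → True = True
(p6 → p2) ↔ p1 = True ↔ True = True
((p6 → p2) ↔ p1) ⊕ p5 = True ⊕ True = False
(¬(p6 ↔ p2) ∧ (p1 ⊕ p5)) ⊕ (((p6 → p2) ↔ p1) ⊕ p5) = False ⊕ False = False
((p1 → p3) ⊕ p5) → ((¬(p6 ↔ p2) ∧ (p1 ⊕ p5)) ⊕ (((p6 → p2) ↔ p1) ⊕ p5)) = False → False = True

True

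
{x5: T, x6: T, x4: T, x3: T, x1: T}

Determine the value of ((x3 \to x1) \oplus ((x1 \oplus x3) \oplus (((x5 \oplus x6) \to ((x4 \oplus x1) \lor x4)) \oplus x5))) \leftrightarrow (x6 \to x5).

Substituting x5=T, x6=T, x4=T, x3=T, x1=T:
x3 \to x1 = T \to T = T
x1 \oplus x3 = T \oplus T = F
x5 \oplus x6 = T \oplus T = F
x4 \oplus x1 = T \oplus T = F
(x4 \oplus x1) \lor x4 = F \lor T = T
(x5 \oplus x6) \to ((x4 \oplus x1) \lor x4) = F \to T = T
((x5 \oplus x6) \to ((x4 \oplus x1) \lor x4)) \oplus x5 = T \oplus T = F
(x1 \oplus x3) \oplus (((x5 \oplus x6) \to ((x4 \oplus x1) \lor x4)) \oplus x5) = F \oplus F = F
(x3 \to x1) \oplus ((x1 \oplus x3) \oplus (((x5 \oplus x6) \to ((x4 \oplus x1) \lor x4)) \oplus x5)) = T \oplus F = T
x6 \to x5 = T \to T = T
((x3 \to x1) \oplus ((x1 \oplus x3) \oplus (((x5 \oplus x6) \to ((x4 \oplus x1) \lor x4)) \oplus x5))) \leftrightarrow (x6 \to x5) = T \leftrightarrow T = T

T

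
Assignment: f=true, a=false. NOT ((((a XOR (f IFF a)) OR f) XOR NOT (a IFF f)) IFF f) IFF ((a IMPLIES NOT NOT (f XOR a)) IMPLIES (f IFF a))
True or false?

false

f IFF a = true IFF false = false
a XOR (f IFF a) = false XOR false = false
(a XOR (f IFF a)) OR f = false OR true = true
a IFF f = false IFF true = false
NOT (a IFF f) = NOT false = true
((a XOR (f IFF a)) OR f) XOR NOT (a IFF f) = true XOR true = false
(((a XOR (f IFF a)) OR f) XOR NOT (a IFF f)) IFF f = false IFF true = false
NOT ((((a XOR (f IFF a)) OR f) XOR NOT (a IFF f)) IFF f) = NOT false = true
f XOR a = true XOR false = true
NOT (f XOR a) = NOT true = false
NOT NOT (f XOR a) = NOT false = true
a IMPLIES NOT NOT (f XOR a) = false IMPLIES true = true
f IFF a = true IFF false = false
(a IMPLIES NOT NOT (f XOR a)) IMPLIES (f IFF a) = true IMPLIES false = false
NOT ((((a XOR (f IFF a)) OR f) XOR NOT (a IFF f)) IFF f) IFF ((a IMPLIES NOT NOT (f XOR a)) IMPLIES (f IFF a)) = true IFF false = false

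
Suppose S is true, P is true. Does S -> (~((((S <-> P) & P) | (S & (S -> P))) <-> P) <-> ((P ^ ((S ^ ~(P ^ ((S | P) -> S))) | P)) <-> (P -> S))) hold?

S <-> P = 1 <-> 1 = 1
(S <-> P) & P = 1 & 1 = 1
S -> P = 1 -> 1 = 1
S & (S -> P) = 1 & 1 = 1
((S <-> P) & P) | (S & (S -> P)) = 1 | 1 = 1
(((S <-> P) & P) | (S & (S -> P))) <-> P = 1 <-> 1 = 1
~((((S <-> P) & P) | (S & (S -> P))) <-> P) = ~1 = 0
S | P = 1 | 1 = 1
(S | P) -> S = 1 -> 1 = 1
P ^ ((S | P) -> S) = 1 ^ 1 = 0
~(P ^ ((S | P) -> S)) = ~0 = 1
S ^ ~(P ^ ((S | P) -> S)) = 1 ^ 1 = 0
(S ^ ~(P ^ ((S | P) -> S))) | P = 0 | 1 = 1
P ^ ((S ^ ~(P ^ ((S | P) -> S))) | P) = 1 ^ 1 = 0
P -> S = 1 -> 1 = 1
(P ^ ((S ^ ~(P ^ ((S | P) -> S))) | P)) <-> (P -> S) = 0 <-> 1 = 0
~((((S <-> P) & P) | (S & (S -> P))) <-> P) <-> ((P ^ ((S ^ ~(P ^ ((S | P) -> S))) | P)) <-> (P -> S)) = 0 <-> 0 = 1
S -> (~((((S <-> P) & P) | (S & (S -> P))) <-> P) <-> ((P ^ ((S ^ ~(P ^ ((S | P) -> S))) | P)) <-> (P -> S))) = 1 -> 1 = 1

1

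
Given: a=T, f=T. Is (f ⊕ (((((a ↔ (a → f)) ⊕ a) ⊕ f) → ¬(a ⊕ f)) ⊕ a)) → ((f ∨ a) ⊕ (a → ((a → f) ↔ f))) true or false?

a → f = T → T = T
a ↔ (a → f) = T ↔ T = T
(a ↔ (a → f)) ⊕ a = T ⊕ T = F
((a ↔ (a → f)) ⊕ a) ⊕ f = F ⊕ T = T
a ⊕ f = T ⊕ T = F
¬(a ⊕ f) = ¬F = T
(((a ↔ (a → f)) ⊕ a) ⊕ f) → ¬(a ⊕ f) = T → T = T
((((a ↔ (a → f)) ⊕ a) ⊕ f) → ¬(a ⊕ f)) ⊕ a = T ⊕ T = F
f ⊕ (((((a ↔ (a → f)) ⊕ a) ⊕ f) → ¬(a ⊕ f)) ⊕ a) = T ⊕ F = T
f ∨ a = T ∨ T = T
a → f = T → T = T
(a → f) ↔ f = T ↔ T = T
a → ((a → f) ↔ f) = T → T = T
(f ∨ a) ⊕ (a → ((a → f) ↔ f)) = T ⊕ T = F
(f ⊕ (((((a ↔ (a → f)) ⊕ a) ⊕ f) → ¬(a ⊕ f)) ⊕ a)) → ((f ∨ a) ⊕ (a → ((a → f) ↔ f))) = T → F = F

F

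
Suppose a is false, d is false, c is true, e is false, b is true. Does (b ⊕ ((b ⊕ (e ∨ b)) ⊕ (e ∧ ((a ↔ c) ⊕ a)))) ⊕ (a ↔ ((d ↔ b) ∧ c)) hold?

F

e ∨ b = F ∨ T = T
b ⊕ (e ∨ b) = T ⊕ T = F
a ↔ c = F ↔ T = F
(a ↔ c) ⊕ a = F ⊕ F = F
e ∧ ((a ↔ c) ⊕ a) = F ∧ F = F
(b ⊕ (e ∨ b)) ⊕ (e ∧ ((a ↔ c) ⊕ a)) = F ⊕ F = F
b ⊕ ((b ⊕ (e ∨ b)) ⊕ (e ∧ ((a ↔ c) ⊕ a))) = T ⊕ F = T
d ↔ b = F ↔ T = F
(d ↔ b) ∧ c = F ∧ T = F
a ↔ ((d ↔ b) ∧ c) = F ↔ F = T
(b ⊕ ((b ⊕ (e ∨ b)) ⊕ (e ∧ ((a ↔ c) ⊕ a)))) ⊕ (a ↔ ((d ↔ b) ∧ c)) = T ⊕ T = F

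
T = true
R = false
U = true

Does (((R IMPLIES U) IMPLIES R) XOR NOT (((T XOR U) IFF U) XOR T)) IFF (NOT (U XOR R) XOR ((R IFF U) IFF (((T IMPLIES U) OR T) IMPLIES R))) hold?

false

R IMPLIES U = false IMPLIES true = true
(R IMPLIES U) IMPLIES R = true IMPLIES false = false
T XOR U = true XOR true = false
(T XOR U) IFF U = false IFF true = false
((T XOR U) IFF U) XOR T = false XOR true = true
NOT (((T XOR U) IFF U) XOR T) = NOT true = false
((R IMPLIES U) IMPLIES R) XOR NOT (((T XOR U) IFF U) XOR T) = false XOR false = false
U XOR R = true XOR false = true
NOT (U XOR R) = NOT true = false
R IFF U = false IFF true = false
T IMPLIES U = true IMPLIES true = true
(T IMPLIES U) OR T = true OR true = true
((T IMPLIES U) OR T) IMPLIES R = true IMPLIES false = false
(R IFF U) IFF (((T IMPLIES U) OR T) IMPLIES R) = false IFF false = true
NOT (U XOR R) XOR ((R IFF U) IFF (((T IMPLIES U) OR T) IMPLIES R)) = false XOR true = true
(((R IMPLIES U) IMPLIES R) XOR NOT (((T XOR U) IFF U) XOR T)) IFF (NOT (U XOR R) XOR ((R IFF U) IFF (((T IMPLIES U) OR T) IMPLIES R))) = false IFF true = false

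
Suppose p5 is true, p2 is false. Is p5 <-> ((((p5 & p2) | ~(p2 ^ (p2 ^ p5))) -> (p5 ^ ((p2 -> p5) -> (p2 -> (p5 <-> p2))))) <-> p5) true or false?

True

p5 & p2 = True & False = False
p2 ^ p5 = False ^ True = True
p2 ^ (p2 ^ p5) = False ^ True = True
~(p2 ^ (p2 ^ p5)) = ~True = False
(p5 & p2) | ~(p2 ^ (p2 ^ p5)) = False | False = False
p2 -> p5 = False -> True = True
p5 <-> p2 = True <-> False = False
p2 -> (p5 <-> p2) = False -> False = True
(p2 -> p5) -> (p2 -> (p5 <-> p2)) = True -> True = True
p5 ^ ((p2 -> p5) -> (p2 -> (p5 <-> p2))) = True ^ True = False
((p5 & p2) | ~(p2 ^ (p2 ^ p5))) -> (p5 ^ ((p2 -> p5) -> (p2 -> (p5 <-> p2)))) = False -> False = True
(((p5 & p2) | ~(p2 ^ (p2 ^ p5))) -> (p5 ^ ((p2 -> p5) -> (p2 -> (p5 <-> p2))))) <-> p5 = True <-> True = True
p5 <-> ((((p5 & p2) | ~(p2 ^ (p2 ^ p5))) -> (p5 ^ ((p2 -> p5) -> (p2 -> (p5 <-> p2))))) <-> p5) = True <-> True = True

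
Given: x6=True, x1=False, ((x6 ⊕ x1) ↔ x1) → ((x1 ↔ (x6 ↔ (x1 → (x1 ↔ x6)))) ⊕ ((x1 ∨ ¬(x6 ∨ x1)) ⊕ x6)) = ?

True

x6 ⊕ x1 = True ⊕ False = True
(x6 ⊕ x1) ↔ x1 = True ↔ False = False
x1 ↔ x6 = False ↔ True = False
x1 → (x1 ↔ x6) = False → False = True
x6 ↔ (x1 → (x1 ↔ x6)) = True ↔ True = True
x1 ↔ (x6 ↔ (x1 → (x1 ↔ x6))) = False ↔ True = False
x6 ∨ x1 = True ∨ False = True
¬(x6 ∨ x1) = ¬True = False
x1 ∨ ¬(x6 ∨ x1) = False ∨ False = False
(x1 ∨ ¬(x6 ∨ x1)) ⊕ x6 = False ⊕ True = True
(x1 ↔ (x6 ↔ (x1 → (x1 ↔ x6)))) ⊕ ((x1 ∨ ¬(x6 ∨ x1)) ⊕ x6) = False ⊕ True = True
((x6 ⊕ x1) ↔ x1) → ((x1 ↔ (x6 ↔ (x1 → (x1 ↔ x6)))) ⊕ ((x1 ∨ ¬(x6 ∨ x1)) ⊕ x6)) = False → True = True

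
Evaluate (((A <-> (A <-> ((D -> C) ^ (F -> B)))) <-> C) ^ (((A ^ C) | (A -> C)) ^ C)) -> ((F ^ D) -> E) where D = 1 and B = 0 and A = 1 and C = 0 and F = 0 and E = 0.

0

Substituting D=1, B=0, A=1, C=0, F=0, E=0:
D -> C = 1 -> 0 = 0
F -> B = 0 -> 0 = 1
(D -> C) ^ (F -> B) = 0 ^ 1 = 1
A <-> ((D -> C) ^ (F -> B)) = 1 <-> 1 = 1
A <-> (A <-> ((D -> C) ^ (F -> B))) = 1 <-> 1 = 1
(A <-> (A <-> ((D -> C) ^ (F -> B)))) <-> C = 1 <-> 0 = 0
A ^ C = 1 ^ 0 = 1
A -> C = 1 -> 0 = 0
(A ^ C) | (A -> C) = 1 | 0 = 1
((A ^ C) | (A -> C)) ^ C = 1 ^ 0 = 1
((A <-> (A <-> ((D -> C) ^ (F -> B)))) <-> C) ^ (((A ^ C) | (A -> C)) ^ C) = 0 ^ 1 = 1
F ^ D = 0 ^ 1 = 1
(F ^ D) -> E = 1 -> 0 = 0
(((A <-> (A <-> ((D -> C) ^ (F -> B)))) <-> C) ^ (((A ^ C) | (A -> C)) ^ C)) -> ((F ^ D) -> E) = 1 -> 0 = 0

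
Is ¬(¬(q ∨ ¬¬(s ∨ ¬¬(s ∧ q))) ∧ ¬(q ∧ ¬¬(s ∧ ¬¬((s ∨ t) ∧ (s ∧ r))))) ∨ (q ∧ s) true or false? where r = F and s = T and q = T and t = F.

T

s ∧ q = T ∧ T = T
¬(s ∧ q) = ¬T = F
¬¬(s ∧ q) = ¬F = T
s ∨ ¬¬(s ∧ q) = T ∨ T = T
¬(s ∨ ¬¬(s ∧ q)) = ¬T = F
¬¬(s ∨ ¬¬(s ∧ q)) = ¬F = T
q ∨ ¬¬(s ∨ ¬¬(s ∧ q)) = T ∨ T = T
¬(q ∨ ¬¬(s ∨ ¬¬(s ∧ q))) = ¬T = F
s ∨ t = T ∨ F = T
s ∧ r = T ∧ F = F
(s ∨ t) ∧ (s ∧ r) = T ∧ F = F
¬((s ∨ t) ∧ (s ∧ r)) = ¬F = T
¬¬((s ∨ t) ∧ (s ∧ r)) = ¬T = F
s ∧ ¬¬((s ∨ t) ∧ (s ∧ r)) = T ∧ F = F
¬(s ∧ ¬¬((s ∨ t) ∧ (s ∧ r))) = ¬F = T
¬¬(s ∧ ¬¬((s ∨ t) ∧ (s ∧ r))) = ¬T = F
q ∧ ¬¬(s ∧ ¬¬((s ∨ t) ∧ (s ∧ r))) = T ∧ F = F
¬(q ∧ ¬¬(s ∧ ¬¬((s ∨ t) ∧ (s ∧ r)))) = ¬F = T
¬(q ∨ ¬¬(s ∨ ¬¬(s ∧ q))) ∧ ¬(q ∧ ¬¬(s ∧ ¬¬((s ∨ t) ∧ (s ∧ r)))) = F ∧ T = F
¬(¬(q ∨ ¬¬(s ∨ ¬¬(s ∧ q))) ∧ ¬(q ∧ ¬¬(s ∧ ¬¬((s ∨ t) ∧ (s ∧ r))))) = ¬F = T
q ∧ s = T ∧ T = T
¬(¬(q ∨ ¬¬(s ∨ ¬¬(s ∧ q))) ∧ ¬(q ∧ ¬¬(s ∧ ¬¬((s ∨ t) ∧ (s ∧ r))))) ∨ (q ∧ s) = T ∨ T = T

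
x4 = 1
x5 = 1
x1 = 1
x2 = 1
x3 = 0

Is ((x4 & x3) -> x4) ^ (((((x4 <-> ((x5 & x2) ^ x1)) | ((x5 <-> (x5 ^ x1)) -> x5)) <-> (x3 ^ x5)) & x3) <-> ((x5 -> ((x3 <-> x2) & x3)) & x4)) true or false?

0

x4 & x3 = 1 & 0 = 0
(x4 & x3) -> x4 = 0 -> 1 = 1
x5 & x2 = 1 & 1 = 1
(x5 & x2) ^ x1 = 1 ^ 1 = 0
x4 <-> ((x5 & x2) ^ x1) = 1 <-> 0 = 0
x5 ^ x1 = 1 ^ 1 = 0
x5 <-> (x5 ^ x1) = 1 <-> 0 = 0
(x5 <-> (x5 ^ x1)) -> x5 = 0 -> 1 = 1
(x4 <-> ((x5 & x2) ^ x1)) | ((x5 <-> (x5 ^ x1)) -> x5) = 0 | 1 = 1
x3 ^ x5 = 0 ^ 1 = 1
((x4 <-> ((x5 & x2) ^ x1)) | ((x5 <-> (x5 ^ x1)) -> x5)) <-> (x3 ^ x5) = 1 <-> 1 = 1
(((x4 <-> ((x5 & x2) ^ x1)) | ((x5 <-> (x5 ^ x1)) -> x5)) <-> (x3 ^ x5)) & x3 = 1 & 0 = 0
x3 <-> x2 = 0 <-> 1 = 0
(x3 <-> x2) & x3 = 0 & 0 = 0
x5 -> ((x3 <-> x2) & x3) = 1 -> 0 = 0
(x5 -> ((x3 <-> x2) & x3)) & x4 = 0 & 1 = 0
((((x4 <-> ((x5 & x2) ^ x1)) | ((x5 <-> (x5 ^ x1)) -> x5)) <-> (x3 ^ x5)) & x3) <-> ((x5 -> ((x3 <-> x2) & x3)) & x4) = 0 <-> 0 = 1
((x4 & x3) -> x4) ^ (((((x4 <-> ((x5 & x2) ^ x1)) | ((x5 <-> (x5 ^ x1)) -> x5)) <-> (x3 ^ x5)) & x3) <-> ((x5 -> ((x3 <-> x2) & x3)) & x4)) = 1 ^ 1 = 0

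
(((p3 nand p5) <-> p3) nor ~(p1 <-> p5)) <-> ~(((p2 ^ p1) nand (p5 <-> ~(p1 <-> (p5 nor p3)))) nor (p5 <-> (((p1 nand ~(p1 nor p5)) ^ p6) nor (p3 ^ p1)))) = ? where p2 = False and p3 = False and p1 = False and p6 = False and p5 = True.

False

Substituting p2=False, p3=False, p1=False, p6=False, p5=True:
p3 nand p5 = False nand True = True
(p3 nand p5) <-> p3 = True <-> False = False
p1 <-> p5 = False <-> True = False
~(p1 <-> p5) = ~False = True
((p3 nand p5) <-> p3) nor ~(p1 <-> p5) = False nor True = False
p2 ^ p1 = False ^ False = False
p5 nor p3 = True nor False = False
p1 <-> (p5 nor p3) = False <-> False = True
~(p1 <-> (p5 nor p3)) = ~True = False
p5 <-> ~(p1 <-> (p5 nor p3)) = True <-> False = False
(p2 ^ p1) nand (p5 <-> ~(p1 <-> (p5 nor p3))) = False nand False = True
p1 nor p5 = False nor True = False
~(p1 nor p5) = ~False = True
p1 nand ~(p1 nor p5) = False nand True = True
(p1 nand ~(p1 nor p5)) ^ p6 = True ^ False = True
p3 ^ p1 = False ^ False = False
((p1 nand ~(p1 nor p5)) ^ p6) nor (p3 ^ p1) = True nor False = False
p5 <-> (((p1 nand ~(p1 nor p5)) ^ p6) nor (p3 ^ p1)) = True <-> False = False
((p2 ^ p1) nand (p5 <-> ~(p1 <-> (p5 nor p3)))) nor (p5 <-> (((p1 nand ~(p1 nor p5)) ^ p6) nor (p3 ^ p1))) = True nor False = False
~(((p2 ^ p1) nand (p5 <-> ~(p1 <-> (p5 nor p3)))) nor (p5 <-> (((p1 nand ~(p1 nor p5)) ^ p6) nor (p3 ^ p1)))) = ~False = True
(((p3 nand p5) <-> p3) nor ~(p1 <-> p5)) <-> ~(((p2 ^ p1) nand (p5 <-> ~(p1 <-> (p5 nor p3)))) nor (p5 <-> (((p1 nand ~(p1 nor p5)) ^ p6) nor (p3 ^ p1)))) = False <-> True = False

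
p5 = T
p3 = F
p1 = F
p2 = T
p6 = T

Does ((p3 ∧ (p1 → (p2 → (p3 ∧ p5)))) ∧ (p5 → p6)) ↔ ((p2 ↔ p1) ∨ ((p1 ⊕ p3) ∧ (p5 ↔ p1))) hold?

T

p3 ∧ p5 = F ∧ T = F
p2 → (p3 ∧ p5) = T → F = F
p1 → (p2 → (p3 ∧ p5)) = F → F = T
p3 ∧ (p1 → (p2 → (p3 ∧ p5))) = F ∧ T = F
p5 → p6 = T → T = T
(p3 ∧ (p1 → (p2 → (p3 ∧ p5)))) ∧ (p5 → p6) = F ∧ T = F
p2 ↔ p1 = T ↔ F = F
p1 ⊕ p3 = F ⊕ F = F
p5 ↔ p1 = T ↔ F = F
(p1 ⊕ p3) ∧ (p5 ↔ p1) = F ∧ F = F
(p2 ↔ p1) ∨ ((p1 ⊕ p3) ∧ (p5 ↔ p1)) = F ∨ F = F
((p3 ∧ (p1 → (p2 → (p3 ∧ p5)))) ∧ (p5 → p6)) ↔ ((p2 ↔ p1) ∨ ((p1 ⊕ p3) ∧ (p5 ↔ p1))) = F ↔ F = T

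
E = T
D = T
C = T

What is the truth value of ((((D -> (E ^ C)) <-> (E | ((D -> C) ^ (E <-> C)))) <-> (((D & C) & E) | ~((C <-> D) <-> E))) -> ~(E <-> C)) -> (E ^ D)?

F

E ^ C = T ^ T = F
D -> (E ^ C) = T -> F = F
D -> C = T -> T = T
E <-> C = T <-> T = T
(D -> C) ^ (E <-> C) = T ^ T = F
E | ((D -> C) ^ (E <-> C)) = T | F = T
(D -> (E ^ C)) <-> (E | ((D -> C) ^ (E <-> C))) = F <-> T = F
D & C = T & T = T
(D & C) & E = T & T = T
C <-> D = T <-> T = T
(C <-> D) <-> E = T <-> T = T
~((C <-> D) <-> E) = ~T = F
((D & C) & E) | ~((C <-> D) <-> E) = T | F = T
((D -> (E ^ C)) <-> (E | ((D -> C) ^ (E <-> C)))) <-> (((D & C) & E) | ~((C <-> D) <-> E)) = F <-> T = F
E <-> C = T <-> T = T
~(E <-> C) = ~T = F
(((D -> (E ^ C)) <-> (E | ((D -> C) ^ (E <-> C)))) <-> (((D & C) & E) | ~((C <-> D) <-> E))) -> ~(E <-> C) = F -> F = T
E ^ D = T ^ T = F
((((D -> (E ^ C)) <-> (E | ((D -> C) ^ (E <-> C)))) <-> (((D & C) & E) | ~((C <-> D) <-> E))) -> ~(E <-> C)) -> (E ^ D) = T -> F = F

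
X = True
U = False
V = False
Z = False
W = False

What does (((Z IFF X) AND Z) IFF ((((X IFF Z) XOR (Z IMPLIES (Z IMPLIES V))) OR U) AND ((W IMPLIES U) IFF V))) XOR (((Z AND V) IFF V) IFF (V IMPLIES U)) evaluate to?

Substituting X=True, U=False, V=False, Z=False, W=False:
Z IFF X = False IFF True = False
(Z IFF X) AND Z = False AND False = False
X IFF Z = True IFF False = False
Z IMPLIES V = False IMPLIES False = True
Z IMPLIES (Z IMPLIES V) = False IMPLIES True = True
(X IFF Z) XOR (Z IMPLIES (Z IMPLIES V)) = False XOR True = True
((X IFF Z) XOR (Z IMPLIES (Z IMPLIES V))) OR U = True OR False = True
W IMPLIES U = False IMPLIES False = True
(W IMPLIES U) IFF V = True IFF False = False
(((X IFF Z) XOR (Z IMPLIES (Z IMPLIES V))) OR U) AND ((W IMPLIES U) IFF V) = True AND False = False
((Z IFF X) AND Z) IFF ((((X IFF Z) XOR (Z IMPLIES (Z IMPLIES V))) OR U) AND ((W IMPLIES U) IFF V)) = False IFF False = True
Z AND V = False AND False = False
(Z AND V) IFF V = False IFF False = True
V IMPLIES U = False IMPLIES False = True
((Z AND V) IFF V) IFF (V IMPLIES U) = True IFF True = True
(((Z IFF X) AND Z) IFF ((((X IFF Z) XOR (Z IMPLIES (Z IMPLIES V))) OR U) AND ((W IMPLIES U) IFF V))) XOR (((Z AND V) IFF V) IFF (V IMPLIES U)) = True XOR True = False

False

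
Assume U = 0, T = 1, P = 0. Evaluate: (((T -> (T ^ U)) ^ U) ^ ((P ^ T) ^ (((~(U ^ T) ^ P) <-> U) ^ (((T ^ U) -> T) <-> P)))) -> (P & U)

0

T ^ U = 1 ^ 0 = 1
T -> (T ^ U) = 1 -> 1 = 1
(T -> (T ^ U)) ^ U = 1 ^ 0 = 1
P ^ T = 0 ^ 1 = 1
U ^ T = 0 ^ 1 = 1
~(U ^ T) = ~1 = 0
~(U ^ T) ^ P = 0 ^ 0 = 0
(~(U ^ T) ^ P) <-> U = 0 <-> 0 = 1
T ^ U = 1 ^ 0 = 1
(T ^ U) -> T = 1 -> 1 = 1
((T ^ U) -> T) <-> P = 1 <-> 0 = 0
((~(U ^ T) ^ P) <-> U) ^ (((T ^ U) -> T) <-> P) = 1 ^ 0 = 1
(P ^ T) ^ (((~(U ^ T) ^ P) <-> U) ^ (((T ^ U) -> T) <-> P)) = 1 ^ 1 = 0
((T -> (T ^ U)) ^ U) ^ ((P ^ T) ^ (((~(U ^ T) ^ P) <-> U) ^ (((T ^ U) -> T) <-> P))) = 1 ^ 0 = 1
P & U = 0 & 0 = 0
(((T -> (T ^ U)) ^ U) ^ ((P ^ T) ^ (((~(U ^ T) ^ P) <-> U) ^ (((T ^ U) -> T) <-> P)))) -> (P & U) = 1 -> 0 = 0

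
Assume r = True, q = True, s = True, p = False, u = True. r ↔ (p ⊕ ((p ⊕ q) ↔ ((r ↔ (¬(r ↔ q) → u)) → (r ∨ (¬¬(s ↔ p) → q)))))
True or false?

True

Substituting r=True, q=True, s=True, p=False, u=True:
p ⊕ q = False ⊕ True = True
r ↔ q = True ↔ True = True
¬(r ↔ q) = ¬True = False
¬(r ↔ q) → u = False → True = True
r ↔ (¬(r ↔ q) → u) = True ↔ True = True
s ↔ p = True ↔ False = False
¬(s ↔ p) = ¬False = True
¬¬(s ↔ p) = ¬True = False
¬¬(s ↔ p) → q = False → True = True
r ∨ (¬¬(s ↔ p) → q) = True ∨ True = True
(r ↔ (¬(r ↔ q) → u)) → (r ∨ (¬¬(s ↔ p) → q)) = True → True = True
(p ⊕ q) ↔ ((r ↔ (¬(r ↔ q) → u)) → (r ∨ (¬¬(s ↔ p) → q))) = True ↔ True = True
p ⊕ ((p ⊕ q) ↔ ((r ↔ (¬(r ↔ q) → u)) → (r ∨ (¬¬(s ↔ p) → q)))) = False ⊕ True = True
r ↔ (p ⊕ ((p ⊕ q) ↔ ((r ↔ (¬(r ↔ q) → u)) → (r ∨ (¬¬(s ↔ p) → q))))) = True ↔ True = True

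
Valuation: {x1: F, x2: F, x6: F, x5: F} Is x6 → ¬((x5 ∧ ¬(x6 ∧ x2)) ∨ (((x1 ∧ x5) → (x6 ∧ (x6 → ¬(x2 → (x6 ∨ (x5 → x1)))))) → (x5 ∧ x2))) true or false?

T

x6 ∧ x2 = F ∧ F = F
¬(x6 ∧ x2) = ¬F = T
x5 ∧ ¬(x6 ∧ x2) = F ∧ T = F
x1 ∧ x5 = F ∧ F = F
x5 → x1 = F → F = T
x6 ∨ (x5 → x1) = F ∨ T = T
x2 → (x6 ∨ (x5 → x1)) = F → T = T
¬(x2 → (x6 ∨ (x5 → x1))) = ¬T = F
x6 → ¬(x2 → (x6 ∨ (x5 → x1))) = F → F = T
x6 ∧ (x6 → ¬(x2 → (x6 ∨ (x5 → x1)))) = F ∧ T = F
(x1 ∧ x5) → (x6 ∧ (x6 → ¬(x2 → (x6 ∨ (x5 → x1))))) = F → F = T
x5 ∧ x2 = F ∧ F = F
((x1 ∧ x5) → (x6 ∧ (x6 → ¬(x2 → (x6 ∨ (x5 → x1)))))) → (x5 ∧ x2) = T → F = F
(x5 ∧ ¬(x6 ∧ x2)) ∨ (((x1 ∧ x5) → (x6 ∧ (x6 → ¬(x2 → (x6 ∨ (x5 → x1)))))) → (x5 ∧ x2)) = F ∨ F = F
¬((x5 ∧ ¬(x6 ∧ x2)) ∨ (((x1 ∧ x5) → (x6 ∧ (x6 → ¬(x2 → (x6 ∨ (x5 → x1)))))) → (x5 ∧ x2))) = ¬F = T
x6 → ¬((x5 ∧ ¬(x6 ∧ x2)) ∨ (((x1 ∧ x5) → (x6 ∧ (x6 → ¬(x2 → (x6 ∨ (x5 → x1)))))) → (x5 ∧ x2))) = F → T = T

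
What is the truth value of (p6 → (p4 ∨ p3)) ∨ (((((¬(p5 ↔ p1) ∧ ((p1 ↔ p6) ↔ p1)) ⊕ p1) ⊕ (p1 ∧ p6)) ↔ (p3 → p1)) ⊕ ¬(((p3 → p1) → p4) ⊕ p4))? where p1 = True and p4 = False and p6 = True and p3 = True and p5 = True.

Substituting p1=True, p4=False, p6=True, p3=True, p5=True:
p4 ∨ p3 = False ∨ True = True
p6 → (p4 ∨ p3) = True → True = True
p5 ↔ p1 = True ↔ True = True
¬(p5 ↔ p1) = ¬True = False
p1 ↔ p6 = True ↔ True = True
(p1 ↔ p6) ↔ p1 = True ↔ True = True
¬(p5 ↔ p1) ∧ ((p1 ↔ p6) ↔ p1) = False ∧ True = False
(¬(p5 ↔ p1) ∧ ((p1 ↔ p6) ↔ p1)) ⊕ p1 = False ⊕ True = True
p1 ∧ p6 = True ∧ True = True
((¬(p5 ↔ p1) ∧ ((p1 ↔ p6) ↔ p1)) ⊕ p1) ⊕ (p1 ∧ p6) = True ⊕ True = False
p3 → p1 = True → True = True
(((¬(p5 ↔ p1) ∧ ((p1 ↔ p6) ↔ p1)) ⊕ p1) ⊕ (p1 ∧ p6)) ↔ (p3 → p1) = False ↔ True = False
p3 → p1 = True → True = True
(p3 → p1) → p4 = True → False = False
((p3 → p1) → p4) ⊕ p4 = False ⊕ False = False
¬(((p3 → p1) → p4) ⊕ p4) = ¬False = True
((((¬(p5 ↔ p1) ∧ ((p1 ↔ p6) ↔ p1)) ⊕ p1) ⊕ (p1 ∧ p6)) ↔ (p3 → p1)) ⊕ ¬(((p3 → p1) → p4) ⊕ p4) = False ⊕ True = True
(p6 → (p4 ∨ p3)) ∨ (((((¬(p5 ↔ p1) ∧ ((p1 ↔ p6) ↔ p1)) ⊕ p1) ⊕ (p1 ∧ p6)) ↔ (p3 → p1)) ⊕ ¬(((p3 → p1) → p4) ⊕ p4)) = True ∨ True = True

True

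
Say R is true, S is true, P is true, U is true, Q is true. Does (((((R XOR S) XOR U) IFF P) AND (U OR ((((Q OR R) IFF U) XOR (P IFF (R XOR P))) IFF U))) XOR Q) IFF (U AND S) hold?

Substituting R=T, S=T, P=T, U=T, Q=T:
R XOR S = T XOR T = F
(R XOR S) XOR U = F XOR T = T
((R XOR S) XOR U) IFF P = T IFF T = T
Q OR R = T OR T = T
(Q OR R) IFF U = T IFF T = T
R XOR P = T XOR T = F
P IFF (R XOR P) = T IFF F = F
((Q OR R) IFF U) XOR (P IFF (R XOR P)) = T XOR F = T
(((Q OR R) IFF U) XOR (P IFF (R XOR P))) IFF U = T IFF T = T
U OR ((((Q OR R) IFF U) XOR (P IFF (R XOR P))) IFF U) = T OR T = T
(((R XOR S) XOR U) IFF P) AND (U OR ((((Q OR R) IFF U) XOR (P IFF (R XOR P))) IFF U)) = T AND T = T
((((R XOR S) XOR U) IFF P) AND (U OR ((((Q OR R) IFF U) XOR (P IFF (R XOR P))) IFF U))) XOR Q = T XOR T = F
U AND S = T AND T = T
(((((R XOR S) XOR U) IFF P) AND (U OR ((((Q OR R) IFF U) XOR (P IFF (R XOR P))) IFF U))) XOR Q) IFF (U AND S) = F IFF T = F

F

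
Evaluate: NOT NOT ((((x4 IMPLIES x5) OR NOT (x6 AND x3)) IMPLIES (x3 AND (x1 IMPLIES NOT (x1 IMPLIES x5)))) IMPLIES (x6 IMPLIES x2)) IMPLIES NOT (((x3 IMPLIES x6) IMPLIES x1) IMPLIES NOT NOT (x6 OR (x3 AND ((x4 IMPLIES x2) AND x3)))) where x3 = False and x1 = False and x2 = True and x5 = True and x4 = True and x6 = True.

False

x4 IMPLIES x5 = True IMPLIES True = True
x6 AND x3 = True AND False = False
NOT (x6 AND x3) = NOT False = True
(x4 IMPLIES x5) OR NOT (x6 AND x3) = True OR True = True
x1 IMPLIES x5 = False IMPLIES True = True
NOT (x1 IMPLIES x5) = NOT True = False
x1 IMPLIES NOT (x1 IMPLIES x5) = False IMPLIES False = True
x3 AND (x1 IMPLIES NOT (x1 IMPLIES x5)) = False AND True = False
((x4 IMPLIES x5) OR NOT (x6 AND x3)) IMPLIES (x3 AND (x1 IMPLIES NOT (x1 IMPLIES x5))) = True IMPLIES False = False
x6 IMPLIES x2 = True IMPLIES True = True
(((x4 IMPLIES x5) OR NOT (x6 AND x3)) IMPLIES (x3 AND (x1 IMPLIES NOT (x1 IMPLIES x5)))) IMPLIES (x6 IMPLIES x2) = False IMPLIES True = True
NOT ((((x4 IMPLIES x5) OR NOT (x6 AND x3)) IMPLIES (x3 AND (x1 IMPLIES NOT (x1 IMPLIES x5)))) IMPLIES (x6 IMPLIES x2)) = NOT True = False
NOT NOT ((((x4 IMPLIES x5) OR NOT (x6 AND x3)) IMPLIES (x3 AND (x1 IMPLIES NOT (x1 IMPLIES x5)))) IMPLIES (x6 IMPLIES x2)) = NOT False = True
x3 IMPLIES x6 = False IMPLIES True = True
(x3 IMPLIES x6) IMPLIES x1 = True IMPLIES False = False
x4 IMPLIES x2 = True IMPLIES True = True
(x4 IMPLIES x2) AND x3 = True AND False = False
x3 AND ((x4 IMPLIES x2) AND x3) = False AND False = False
x6 OR (x3 AND ((x4 IMPLIES x2) AND x3)) = True OR False = True
NOT (x6 OR (x3 AND ((x4 IMPLIES x2) AND x3))) = NOT True = False
NOT NOT (x6 OR (x3 AND ((x4 IMPLIES x2) AND x3))) = NOT False = True
((x3 IMPLIES x6) IMPLIES x1) IMPLIES NOT NOT (x6 OR (x3 AND ((x4 IMPLIES x2) AND x3))) = False IMPLIES True = True
NOT (((x3 IMPLIES x6) IMPLIES x1) IMPLIES NOT NOT (x6 OR (x3 AND ((x4 IMPLIES x2) AND x3)))) = NOT True = False
NOT NOT ((((x4 IMPLIES x5) OR NOT (x6 AND x3)) IMPLIES (x3 AND (x1 IMPLIES NOT (x1 IMPLIES x5)))) IMPLIES (x6 IMPLIES x2)) IMPLIES NOT (((x3 IMPLIES x6) IMPLIES x1) IMPLIES NOT NOT (x6 OR (x3 AND ((x4 IMPLIES x2) AND x3)))) = True IMPLIES False = False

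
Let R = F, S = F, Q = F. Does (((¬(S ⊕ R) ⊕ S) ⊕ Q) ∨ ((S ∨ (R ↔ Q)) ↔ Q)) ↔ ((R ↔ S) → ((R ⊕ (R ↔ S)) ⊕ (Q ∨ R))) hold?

S ⊕ R = F ⊕ F = F
¬(S ⊕ R) = ¬F = T
¬(S ⊕ R) ⊕ S = T ⊕ F = T
(¬(S ⊕ R) ⊕ S) ⊕ Q = T ⊕ F = T
R ↔ Q = F ↔ F = T
S ∨ (R ↔ Q) = F ∨ T = T
(S ∨ (R ↔ Q)) ↔ Q = T ↔ F = F
((¬(S ⊕ R) ⊕ S) ⊕ Q) ∨ ((S ∨ (R ↔ Q)) ↔ Q) = T ∨ F = T
R ↔ S = F ↔ F = T
R ↔ S = F ↔ F = T
R ⊕ (R ↔ S) = F ⊕ T = T
Q ∨ R = F ∨ F = F
(R ⊕ (R ↔ S)) ⊕ (Q ∨ R) = T ⊕ F = T
(R ↔ S) → ((R ⊕ (R ↔ S)) ⊕ (Q ∨ R)) = T → T = T
(((¬(S ⊕ R) ⊕ S) ⊕ Q) ∨ ((S ∨ (R ↔ Q)) ↔ Q)) ↔ ((R ↔ S) → ((R ⊕ (R ↔ S)) ⊕ (Q ∨ R))) = T ↔ T = T

T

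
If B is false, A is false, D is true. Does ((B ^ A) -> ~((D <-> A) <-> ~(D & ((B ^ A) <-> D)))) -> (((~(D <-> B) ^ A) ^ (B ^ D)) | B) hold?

B ^ A = F ^ F = F
D <-> A = T <-> F = F
B ^ A = F ^ F = F
(B ^ A) <-> D = F <-> T = F
D & ((B ^ A) <-> D) = T & F = F
~(D & ((B ^ A) <-> D)) = ~F = T
(D <-> A) <-> ~(D & ((B ^ A) <-> D)) = F <-> T = F
~((D <-> A) <-> ~(D & ((B ^ A) <-> D))) = ~F = T
(B ^ A) -> ~((D <-> A) <-> ~(D & ((B ^ A) <-> D))) = F -> T = T
D <-> B = T <-> F = F
~(D <-> B) = ~F = T
~(D <-> B) ^ A = T ^ F = T
B ^ D = F ^ T = T
(~(D <-> B) ^ A) ^ (B ^ D) = T ^ T = F
((~(D <-> B) ^ A) ^ (B ^ D)) | B = F | F = F
((B ^ A) -> ~((D <-> A) <-> ~(D & ((B ^ A) <-> D)))) -> (((~(D <-> B) ^ A) ^ (B ^ D)) | B) = T -> F = F

F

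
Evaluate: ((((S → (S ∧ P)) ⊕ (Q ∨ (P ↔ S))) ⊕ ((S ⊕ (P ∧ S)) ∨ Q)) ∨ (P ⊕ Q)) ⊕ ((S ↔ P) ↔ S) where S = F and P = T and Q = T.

S ∧ P = F ∧ T = F
S → (S ∧ P) = F → F = T
P ↔ S = T ↔ F = F
Q ∨ (P ↔ S) = T ∨ F = T
(S → (S ∧ P)) ⊕ (Q ∨ (P ↔ S)) = T ⊕ T = F
P ∧ S = T ∧ F = F
S ⊕ (P ∧ S) = F ⊕ F = F
(S ⊕ (P ∧ S)) ∨ Q = F ∨ T = T
((S → (S ∧ P)) ⊕ (Q ∨ (P ↔ S))) ⊕ ((S ⊕ (P ∧ S)) ∨ Q) = F ⊕ T = T
P ⊕ Q = T ⊕ T = F
(((S → (S ∧ P)) ⊕ (Q ∨ (P ↔ S))) ⊕ ((S ⊕ (P ∧ S)) ∨ Q)) ∨ (P ⊕ Q) = T ∨ F = T
S ↔ P = F ↔ T = F
(S ↔ P) ↔ S = F ↔ F = T
((((S → (S ∧ P)) ⊕ (Q ∨ (P ↔ S))) ⊕ ((S ⊕ (P ∧ S)) ∨ Q)) ∨ (P ⊕ Q)) ⊕ ((S ↔ P) ↔ S) = T ⊕ T = F

F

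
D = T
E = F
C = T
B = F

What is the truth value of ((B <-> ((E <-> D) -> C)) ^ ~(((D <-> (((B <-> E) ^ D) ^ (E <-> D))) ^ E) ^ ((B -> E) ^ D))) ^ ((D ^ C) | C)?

E <-> D = F <-> T = F
(E <-> D) -> C = F -> T = T
B <-> ((E <-> D) -> C) = F <-> T = F
B <-> E = F <-> F = T
(B <-> E) ^ D = T ^ T = F
E <-> D = F <-> T = F
((B <-> E) ^ D) ^ (E <-> D) = F ^ F = F
D <-> (((B <-> E) ^ D) ^ (E <-> D)) = T <-> F = F
(D <-> (((B <-> E) ^ D) ^ (E <-> D))) ^ E = F ^ F = F
B -> E = F -> F = T
(B -> E) ^ D = T ^ T = F
((D <-> (((B <-> E) ^ D) ^ (E <-> D))) ^ E) ^ ((B -> E) ^ D) = F ^ F = F
~(((D <-> (((B <-> E) ^ D) ^ (E <-> D))) ^ E) ^ ((B -> E) ^ D)) = ~F = T
(B <-> ((E <-> D) -> C)) ^ ~(((D <-> (((B <-> E) ^ D) ^ (E <-> D))) ^ E) ^ ((B -> E) ^ D)) = F ^ T = T
D ^ C = T ^ T = F
(D ^ C) | C = F | T = T
((B <-> ((E <-> D) -> C)) ^ ~(((D <-> (((B <-> E) ^ D) ^ (E <-> D))) ^ E) ^ ((B -> E) ^ D))) ^ ((D ^ C) | C) = T ^ T = F

F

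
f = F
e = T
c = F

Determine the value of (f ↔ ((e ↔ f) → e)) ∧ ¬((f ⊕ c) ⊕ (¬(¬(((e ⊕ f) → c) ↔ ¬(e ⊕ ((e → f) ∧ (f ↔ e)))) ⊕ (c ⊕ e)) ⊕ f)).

F

Substituting f=F, e=T, c=F:
e ↔ f = T ↔ F = F
(e ↔ f) → e = F → T = T
f ↔ ((e ↔ f) → e) = F ↔ T = F
f ⊕ c = F ⊕ F = F
e ⊕ f = T ⊕ F = T
(e ⊕ f) → c = T → F = F
e → f = T → F = F
f ↔ e = F ↔ T = F
(e → f) ∧ (f ↔ e) = F ∧ F = F
e ⊕ ((e → f) ∧ (f ↔ e)) = T ⊕ F = T
¬(e ⊕ ((e → f) ∧ (f ↔ e))) = ¬T = F
((e ⊕ f) → c) ↔ ¬(e ⊕ ((e → f) ∧ (f ↔ e))) = F ↔ F = T
¬(((e ⊕ f) → c) ↔ ¬(e ⊕ ((e → f) ∧ (f ↔ e)))) = ¬T = F
c ⊕ e = F ⊕ T = T
¬(((e ⊕ f) → c) ↔ ¬(e ⊕ ((e → f) ∧ (f ↔ e)))) ⊕ (c ⊕ e) = F ⊕ T = T
¬(¬(((e ⊕ f) → c) ↔ ¬(e ⊕ ((e → f) ∧ (f ↔ e)))) ⊕ (c ⊕ e)) = ¬T = F
¬(¬(((e ⊕ f) → c) ↔ ¬(e ⊕ ((e → f) ∧ (f ↔ e)))) ⊕ (c ⊕ e)) ⊕ f = F ⊕ F = F
(f ⊕ c) ⊕ (¬(¬(((e ⊕ f) → c) ↔ ¬(e ⊕ ((e → f) ∧ (f ↔ e)))) ⊕ (c ⊕ e)) ⊕ f) = F ⊕ F = F
¬((f ⊕ c) ⊕ (¬(¬(((e ⊕ f) → c) ↔ ¬(e ⊕ ((e → f) ∧ (f ↔ e)))) ⊕ (c ⊕ e)) ⊕ f)) = ¬F = T
(f ↔ ((e ↔ f) → e)) ∧ ¬((f ⊕ c) ⊕ (¬(¬(((e ⊕ f) → c) ↔ ¬(e ⊕ ((e → f) ∧ (f ↔ e)))) ⊕ (c ⊕ e)) ⊕ f)) = F ∧ T = F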